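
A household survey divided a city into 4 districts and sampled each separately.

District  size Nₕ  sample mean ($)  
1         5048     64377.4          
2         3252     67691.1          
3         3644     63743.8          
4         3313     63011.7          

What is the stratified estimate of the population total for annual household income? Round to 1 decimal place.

986148741.7

Population total = Σ Nₕ·x̄ₕ (each stratum's size times its mean).
5048·64377.4 + 3252·67691.1 + 3644·63743.8 + 3313·63011.7 = 324977115.2 + 220131457.2 + 232282407.2 + 208757762.1 = 986148741.7.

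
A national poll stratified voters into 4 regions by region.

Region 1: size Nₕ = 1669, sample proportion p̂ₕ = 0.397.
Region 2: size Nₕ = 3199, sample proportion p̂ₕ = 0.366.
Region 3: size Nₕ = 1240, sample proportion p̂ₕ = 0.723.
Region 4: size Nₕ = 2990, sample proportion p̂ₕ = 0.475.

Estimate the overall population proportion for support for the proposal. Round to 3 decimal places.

Wₕ = Nₕ/N with N = 9098: 0.1834, 0.3516, 0.1363, 0.3286.
p̂_st = 0.1834·0.397 + 0.3516·0.366 + 0.1363·0.723 + 0.3286·0.475 ≈ 0.45617... → 0.456.

0.456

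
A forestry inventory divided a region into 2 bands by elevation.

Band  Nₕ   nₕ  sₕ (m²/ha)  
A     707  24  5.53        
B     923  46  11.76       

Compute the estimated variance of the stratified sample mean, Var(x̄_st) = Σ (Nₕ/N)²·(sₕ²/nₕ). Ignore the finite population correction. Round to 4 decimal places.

N = 1630; Wₕ = Nₕ/N.
band A: (707/1630)²·5.53²/24 = 0.2397191
band B: (923/1630)²·11.76²/46 = 0.9640177
Sum = 1.2037368 → 1.2037.

1.2037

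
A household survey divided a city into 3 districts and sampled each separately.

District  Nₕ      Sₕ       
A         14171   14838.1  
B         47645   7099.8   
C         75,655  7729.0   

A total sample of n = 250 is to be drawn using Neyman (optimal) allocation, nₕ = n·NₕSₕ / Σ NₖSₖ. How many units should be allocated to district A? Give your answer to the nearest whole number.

A: NₕSₕ = 14171·14838.1 = 210270715.1
B: NₕSₕ = 47645·7099.8 = 338269971
C: NₕSₕ = 75655·7729.0 = 584737495
Σ NₕSₕ = 1133278181.1.
n_A = 250·210270715.1/1133278181.1 = 46.386... → 46.

46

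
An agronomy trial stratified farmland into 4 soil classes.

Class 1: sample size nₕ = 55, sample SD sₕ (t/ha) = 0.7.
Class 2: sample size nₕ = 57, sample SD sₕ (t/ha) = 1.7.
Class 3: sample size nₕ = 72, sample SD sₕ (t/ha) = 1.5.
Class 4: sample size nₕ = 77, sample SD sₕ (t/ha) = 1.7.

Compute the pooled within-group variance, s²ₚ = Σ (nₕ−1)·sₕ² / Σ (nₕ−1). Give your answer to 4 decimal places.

1: (55−1)·0.7² = 54·0.49 = 26.46
2: (57−1)·1.7² = 56·2.89 = 161.84
3: (72−1)·1.5² = 71·2.25 = 159.75
4: (77−1)·1.7² = 76·2.89 = 219.64
Numerator = 567.69; denominator = Σ(nₕ−1) = 257.
s²ₚ = 567.69/257 = 2.208911... → 2.2089.

2.2089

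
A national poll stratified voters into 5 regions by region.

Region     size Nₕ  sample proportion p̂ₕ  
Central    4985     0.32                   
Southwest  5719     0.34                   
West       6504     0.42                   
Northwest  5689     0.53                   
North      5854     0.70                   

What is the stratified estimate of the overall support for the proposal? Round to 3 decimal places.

0.466

N = 4985 + 5719 + 6504 + 5689 + 5854 = 28751.
Overall proportion = Σ (Nₕ/N)·p̂ₕ.
Σ Nₕp̂ₕ = 1595.2 + 1944.46 + 2731.68 + 3015.17 + 4097.8 = 13384.31.
13384.31 / 28751 = 0.46553... → 0.466.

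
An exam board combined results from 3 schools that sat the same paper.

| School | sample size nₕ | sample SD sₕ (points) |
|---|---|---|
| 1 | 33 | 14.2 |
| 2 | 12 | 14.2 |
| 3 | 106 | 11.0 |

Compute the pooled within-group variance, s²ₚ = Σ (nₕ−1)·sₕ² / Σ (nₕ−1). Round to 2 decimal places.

144.43

1: (33−1)·14.2² = 32·201.64 = 6452.48
2: (12−1)·14.2² = 11·201.64 = 2218.04
3: (106−1)·11.0² = 105·121 = 12705
Numerator = 21375.52; denominator = Σ(nₕ−1) = 148.
s²ₚ = 21375.52/148 = 144.4292... → 144.43.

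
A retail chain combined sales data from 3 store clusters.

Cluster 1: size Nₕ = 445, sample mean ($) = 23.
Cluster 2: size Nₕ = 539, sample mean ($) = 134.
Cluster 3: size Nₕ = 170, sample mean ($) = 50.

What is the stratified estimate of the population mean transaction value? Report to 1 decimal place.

N = 445 + 539 + 170 = 1154.
Weight each subgroup mean by Nₕ/N and sum.
Σ Nₕx̄ₕ = 445·23 + 539·134 + 170·50 = 10235 + 72226 + 8500 = 90961.
Divide by N: 90961 / 1154 = 78.822... → 78.8.

78.8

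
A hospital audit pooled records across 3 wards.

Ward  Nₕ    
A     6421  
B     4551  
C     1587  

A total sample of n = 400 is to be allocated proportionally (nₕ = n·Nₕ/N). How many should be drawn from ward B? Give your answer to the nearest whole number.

145

N = 6421 + 4551 + 1587 = 12559.
n_B = 400·4551/12559 = 144.948... → 145.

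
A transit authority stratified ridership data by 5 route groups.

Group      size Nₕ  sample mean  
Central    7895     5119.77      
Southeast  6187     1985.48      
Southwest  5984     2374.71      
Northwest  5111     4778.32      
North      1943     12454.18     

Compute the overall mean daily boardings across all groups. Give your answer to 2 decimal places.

N = 27120; weights Wₕ = Nₕ/N = (0.2911, 0.2281, 0.2206, 0.1885, 0.0716).
x̄_st = Σ Wₕ·x̄ₕ = 0.2911·5119.77 + 0.2281·1985.48 + 0.2206·2374.71 + 0.1885·4778.32 + 0.0716·12454.18 ≈ 4260.1578...
→ 4260.16.

4260.16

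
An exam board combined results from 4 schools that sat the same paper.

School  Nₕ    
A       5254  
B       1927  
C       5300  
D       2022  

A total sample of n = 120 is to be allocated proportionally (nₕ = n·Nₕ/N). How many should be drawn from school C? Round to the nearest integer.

44

N = 5254 + 1927 + 5300 + 2022 = 14503.
n_C = 120·5300/14503 = 43.853... → 44.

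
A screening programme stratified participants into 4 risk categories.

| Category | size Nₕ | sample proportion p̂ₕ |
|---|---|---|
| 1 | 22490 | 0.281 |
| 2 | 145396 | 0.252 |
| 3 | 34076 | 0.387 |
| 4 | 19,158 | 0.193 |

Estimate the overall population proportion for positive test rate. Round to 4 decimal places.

N = 22490 + 145396 + 34076 + 19158 = 221120.
Overall proportion = Σ (Nₕ/N)·p̂ₕ.
Σ Nₕp̂ₕ = 6319.69 + 36639.792 + 13187.412 + 3697.494 = 59844.388.
59844.388 / 221120 = 0.270642... → 0.2706.

0.2706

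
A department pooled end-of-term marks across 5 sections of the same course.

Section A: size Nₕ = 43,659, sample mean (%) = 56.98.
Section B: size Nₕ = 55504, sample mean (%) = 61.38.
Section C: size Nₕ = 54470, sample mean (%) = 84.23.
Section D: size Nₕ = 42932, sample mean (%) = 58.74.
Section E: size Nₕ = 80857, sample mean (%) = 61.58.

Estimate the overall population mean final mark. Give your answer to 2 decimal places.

64.82

N = 43659 + 55504 + 54470 + 42932 + 80857 = 277422.
Overall mean = Σ (Nₕ/N)·x̄ₕ — weight by population share, not a simple average.
Σ Nₕx̄ₕ = 43659·56.98 + 55504·61.38 + 54470·84.23 + 42932·58.74 + 80857·61.58 = 2487689.82 + 3406835.52 + 4588008.1 + 2521825.68 + 4979174.06 = 17983533.18.
Divide by N: 17983533.18 / 277422 = 64.8237... → 64.82.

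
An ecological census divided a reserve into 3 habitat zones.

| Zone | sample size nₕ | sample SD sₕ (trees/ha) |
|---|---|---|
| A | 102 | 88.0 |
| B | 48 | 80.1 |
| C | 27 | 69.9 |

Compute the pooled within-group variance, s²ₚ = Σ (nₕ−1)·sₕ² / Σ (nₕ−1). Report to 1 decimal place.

6958.2

A: (102−1)·88.0² = 101·7744 = 782144
B: (48−1)·80.1² = 47·6416.01 = 301552.47
C: (27−1)·69.9² = 26·4886.01 = 127036.26
Numerator = 1210732.73; denominator = Σ(nₕ−1) = 174.
s²ₚ = 1210732.73/174 = 6958.234... → 6958.2.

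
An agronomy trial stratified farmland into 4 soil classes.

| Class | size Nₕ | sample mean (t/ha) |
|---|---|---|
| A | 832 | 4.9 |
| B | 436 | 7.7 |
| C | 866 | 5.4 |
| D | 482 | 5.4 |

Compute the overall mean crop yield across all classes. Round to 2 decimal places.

x̄_st = (Σ Nₕx̄ₕ) / (Σ Nₕ) = (832·4.9 + 436·7.7 + 866·5.4 + 482·5.4) / 2616
= 14713.2 / 2616 = 5.6243... → 5.62.

5.62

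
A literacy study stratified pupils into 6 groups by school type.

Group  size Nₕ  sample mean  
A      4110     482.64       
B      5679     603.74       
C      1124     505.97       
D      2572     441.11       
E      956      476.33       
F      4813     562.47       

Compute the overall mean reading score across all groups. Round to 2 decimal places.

533.82

N = 4110 + 5679 + 1124 + 2572 + 956 + 4813 = 19254.
Overall mean = Σ (Nₕ/N)·x̄ₕ — weight by population share, not a simple average.
Σ Nₕx̄ₕ = 4110·482.64 + 5679·603.74 + 1124·505.97 + 2572·441.11 + 956·476.33 + 4813·562.47 = 1983650.4 + 3428639.46 + 568710.28 + 1134534.92 + 455371.48 + 2707168.11 = 10278074.65.
Divide by N: 10278074.65 / 19254 = 533.8150... → 533.82.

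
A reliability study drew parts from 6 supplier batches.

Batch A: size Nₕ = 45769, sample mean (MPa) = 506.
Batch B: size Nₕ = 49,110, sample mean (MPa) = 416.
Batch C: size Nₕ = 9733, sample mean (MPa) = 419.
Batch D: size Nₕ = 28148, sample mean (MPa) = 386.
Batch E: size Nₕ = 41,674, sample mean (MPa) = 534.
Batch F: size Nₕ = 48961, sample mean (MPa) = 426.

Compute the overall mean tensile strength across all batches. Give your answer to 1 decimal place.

455.0

N = 45769 + 49110 + 9733 + 28148 + 41674 + 48961 = 223395.
Overall mean = Σ (Nₕ/N)·x̄ₕ — weight by population share, not a simple average.
Σ Nₕx̄ₕ = 45769·506 + 49110·416 + 9733·419 + 28148·386 + 41674·534 + 48961·426 = 23159114 + 20429760 + 4078127 + 10865128 + 22253916 + 20857386 = 101643431.
Divide by N: 101643431 / 223395 = 454.994... → 455.0.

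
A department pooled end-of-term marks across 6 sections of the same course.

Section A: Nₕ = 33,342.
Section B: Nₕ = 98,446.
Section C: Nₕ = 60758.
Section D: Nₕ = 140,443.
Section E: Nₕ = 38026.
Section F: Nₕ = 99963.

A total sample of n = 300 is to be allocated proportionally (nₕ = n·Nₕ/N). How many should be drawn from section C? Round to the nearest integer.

39

N = 33342 + 98446 + 60758 + 140443 + 38026 + 99963 = 470978.
n_C = 300·60758/470978 = 38.701... → 39.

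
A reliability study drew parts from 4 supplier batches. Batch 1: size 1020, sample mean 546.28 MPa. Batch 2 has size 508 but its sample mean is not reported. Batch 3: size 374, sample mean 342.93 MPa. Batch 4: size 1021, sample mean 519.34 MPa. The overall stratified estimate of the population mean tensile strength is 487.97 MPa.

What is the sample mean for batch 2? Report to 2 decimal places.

414.62

N = 1020 + 508 + 374 + 1021 = 2923.
Overall total = μ·N = 487.97·2923 = 1426336.31.
Subtract the known strata: 1020·546.28 + 374·342.93 + 1021·519.34 = 1215707.56.
Remaining total for batch 2: 1426336.31 − 1215707.56 = 210628.75.
Divide by its size: 210628.75 / 508 = 414.6235... → 414.62.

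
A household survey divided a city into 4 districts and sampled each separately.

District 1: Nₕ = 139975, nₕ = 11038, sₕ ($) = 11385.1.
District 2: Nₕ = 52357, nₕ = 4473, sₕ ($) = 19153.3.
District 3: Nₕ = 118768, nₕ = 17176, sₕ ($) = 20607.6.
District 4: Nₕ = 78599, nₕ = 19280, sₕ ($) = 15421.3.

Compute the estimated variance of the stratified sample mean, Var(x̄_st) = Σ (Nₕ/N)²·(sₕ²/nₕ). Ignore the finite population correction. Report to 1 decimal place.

N = 389699; Wₕ = Nₕ/N.
district 1: (139975/389699)²·11385.1²/11038 = 1515.0455
district 2: (52357/389699)²·19153.3²/4473 = 1480.4006
district 3: (118768/389699)²·20607.6²/17176 = 2296.5352
district 4: (78599/389699)²·15421.3²/19280 = 501.7766
Sum = 5793.7579 → 5793.8.

5793.8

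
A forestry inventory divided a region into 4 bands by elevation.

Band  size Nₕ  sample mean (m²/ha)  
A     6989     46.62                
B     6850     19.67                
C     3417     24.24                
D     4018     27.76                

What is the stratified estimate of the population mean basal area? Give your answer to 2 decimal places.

30.79

N = 21274; weights Wₕ = Nₕ/N = (0.3285, 0.3220, 0.1606, 0.1889).
x̄_st = Σ Wₕ·x̄ₕ = 0.3285·46.62 + 0.3220·19.67 + 0.1606·24.24 + 0.1889·27.76 ≈ 30.7857...
→ 30.79.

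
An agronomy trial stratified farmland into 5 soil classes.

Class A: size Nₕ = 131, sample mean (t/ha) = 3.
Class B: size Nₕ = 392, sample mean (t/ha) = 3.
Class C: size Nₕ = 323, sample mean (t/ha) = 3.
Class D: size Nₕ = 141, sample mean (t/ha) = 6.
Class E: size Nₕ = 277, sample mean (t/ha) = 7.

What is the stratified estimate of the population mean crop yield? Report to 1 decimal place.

4.2

N = 1264; weights Wₕ = Nₕ/N = (0.1036, 0.3101, 0.2555, 0.1116, 0.2191).
x̄_st = Σ Wₕ·x̄ₕ = 0.1036·3 + 0.3101·3 + 0.2555·3 + 0.1116·6 + 0.2191·7 ≈ 4.211...
→ 4.2.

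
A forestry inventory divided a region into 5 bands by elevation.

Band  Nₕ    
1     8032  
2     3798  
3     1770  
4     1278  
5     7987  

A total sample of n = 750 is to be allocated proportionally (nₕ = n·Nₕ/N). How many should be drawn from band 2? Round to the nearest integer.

125

N = 8032 + 3798 + 1770 + 1278 + 7987 = 22865.
n_2 = 750·3798/22865 = 124.579... → 125.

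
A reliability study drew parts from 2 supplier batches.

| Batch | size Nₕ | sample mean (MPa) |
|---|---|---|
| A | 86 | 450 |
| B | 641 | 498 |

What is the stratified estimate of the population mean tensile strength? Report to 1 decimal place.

492.3

x̄_st = (Σ Nₕx̄ₕ) / (Σ Nₕ) = (86·450 + 641·498) / 727
= 357918 / 727 = 492.322... → 492.3.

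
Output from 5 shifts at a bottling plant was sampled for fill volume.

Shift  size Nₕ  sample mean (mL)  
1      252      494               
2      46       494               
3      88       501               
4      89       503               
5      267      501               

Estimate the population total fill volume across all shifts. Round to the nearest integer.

369834

Estimate total by summing Nₕ·x̄ₕ over strata.
252·494 + 46·494 + 88·501 + 89·503 + 267·501 = 124488 + 22724 + 44088 + 44767 + 133767 = 369834.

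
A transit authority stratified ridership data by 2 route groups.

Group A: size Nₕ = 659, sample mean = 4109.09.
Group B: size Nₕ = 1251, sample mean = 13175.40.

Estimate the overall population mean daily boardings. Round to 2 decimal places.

10047.29

N = 1910; weights Wₕ = Nₕ/N = (0.3450, 0.6550).
x̄_st = Σ Wₕ·x̄ₕ = 0.3450·4109.09 + 0.6550·13175.40 ≈ 10047.2857...
→ 10047.29.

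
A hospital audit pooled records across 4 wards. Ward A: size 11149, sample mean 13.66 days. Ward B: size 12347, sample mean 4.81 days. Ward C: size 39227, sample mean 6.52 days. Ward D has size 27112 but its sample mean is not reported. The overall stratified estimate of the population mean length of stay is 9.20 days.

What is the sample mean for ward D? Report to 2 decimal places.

Σ Nₕx̄ₕ = N·μ, so 27112·x̄_D = 89835·9.20 − (11149·13.66 + 12347·4.81 + 39227·6.52).
= 826482 − 467444.45 = 359037.55.
x̄_D = 359037.55 / 27112 = 13.2428... → 13.24.

13.24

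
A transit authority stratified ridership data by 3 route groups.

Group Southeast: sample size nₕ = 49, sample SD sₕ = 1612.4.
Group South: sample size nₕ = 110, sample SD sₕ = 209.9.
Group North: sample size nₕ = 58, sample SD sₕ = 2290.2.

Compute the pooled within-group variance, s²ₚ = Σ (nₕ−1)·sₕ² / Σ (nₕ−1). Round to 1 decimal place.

2002618.0

Southeast: (49−1)·1612.4² = 48·2599833.76 = 124792020.48
South: (110−1)·209.9² = 109·44058.01 = 4802323.09
North: (58−1)·2290.2² = 57·5245016.04 = 298965914.28
Numerator = 428560257.85; denominator = Σ(nₕ−1) = 214.
s²ₚ = 428560257.85/214 = 2002618.027... → 2002618.0.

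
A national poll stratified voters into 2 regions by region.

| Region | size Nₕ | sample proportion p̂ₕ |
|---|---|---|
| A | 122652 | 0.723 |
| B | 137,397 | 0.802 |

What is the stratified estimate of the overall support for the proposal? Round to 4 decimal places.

0.7647

Wₕ = Nₕ/N with N = 260049: 0.4716, 0.5284.
p̂_st = 0.4716·0.723 + 0.5284·0.802 ≈ 0.764740... → 0.7647.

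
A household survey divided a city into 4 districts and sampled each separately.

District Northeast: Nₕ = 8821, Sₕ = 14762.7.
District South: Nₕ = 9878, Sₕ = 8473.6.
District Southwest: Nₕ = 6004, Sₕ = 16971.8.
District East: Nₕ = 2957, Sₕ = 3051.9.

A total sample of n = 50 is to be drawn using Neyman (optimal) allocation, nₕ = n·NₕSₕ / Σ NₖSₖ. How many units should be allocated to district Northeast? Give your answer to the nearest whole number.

Σ NₕSₕ = 8821·14762.7 + 9878·8473.6 + 6004·16971.8 + 2957·3051.9 = 324847153.
Share for Northeast: 130221776.7/324847153 = 0.40087.
n_Northeast = 50 × 0.40087 = 20.044... → 20.

20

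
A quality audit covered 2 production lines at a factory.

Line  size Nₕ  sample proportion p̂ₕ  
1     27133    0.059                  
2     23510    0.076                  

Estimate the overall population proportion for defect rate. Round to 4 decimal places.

0.0669

Wₕ = Nₕ/N with N = 50643: 0.5358, 0.4642.
p̂_st = 0.5358·0.059 + 0.4642·0.076 ≈ 0.066892... → 0.0669.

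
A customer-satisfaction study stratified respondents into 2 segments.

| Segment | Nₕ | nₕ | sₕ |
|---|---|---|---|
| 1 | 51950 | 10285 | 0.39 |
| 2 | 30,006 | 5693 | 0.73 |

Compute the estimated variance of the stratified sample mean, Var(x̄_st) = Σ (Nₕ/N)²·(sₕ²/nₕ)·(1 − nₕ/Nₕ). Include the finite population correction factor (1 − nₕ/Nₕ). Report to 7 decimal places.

N = 81956. Term for each stratum: Wₕ²sₕ²/nₕ·(1−nₕ/Nₕ).
Var(x̄_st) = 0.0000047656 + 0.0000101669 = 0.0000149326 → 0.0000149.

0.0000149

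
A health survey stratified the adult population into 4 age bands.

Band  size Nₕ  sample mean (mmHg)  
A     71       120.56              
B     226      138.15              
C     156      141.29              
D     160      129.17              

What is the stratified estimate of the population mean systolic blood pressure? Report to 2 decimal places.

N = 613; weights Wₕ = Nₕ/N = (0.1158, 0.3687, 0.2545, 0.2610).
x̄_st = Σ Wₕ·x̄ₕ = 0.1158·120.56 + 0.3687·138.15 + 0.2545·141.29 + 0.2610·129.17 ≈ 134.5679...
→ 134.57.

134.57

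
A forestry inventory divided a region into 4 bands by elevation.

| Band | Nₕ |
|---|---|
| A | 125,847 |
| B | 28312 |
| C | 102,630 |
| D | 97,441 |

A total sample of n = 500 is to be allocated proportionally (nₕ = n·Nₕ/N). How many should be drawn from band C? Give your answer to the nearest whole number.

Share of band C = 102630/354230 = 0.28973.
Allocate 500 × 0.28973 = 144.864... → 145.

145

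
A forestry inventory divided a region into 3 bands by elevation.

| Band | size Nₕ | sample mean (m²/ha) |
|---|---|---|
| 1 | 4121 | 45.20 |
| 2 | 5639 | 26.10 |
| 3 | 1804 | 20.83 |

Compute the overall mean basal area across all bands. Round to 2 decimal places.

32.08

N = 4121 + 5639 + 1804 = 11564.
The stratified mean weights each stratum mean by its population share Nₕ/N.
Σ Nₕx̄ₕ = 4121·45.20 + 5639·26.10 + 1804·20.83 = 186269.2 + 147177.9 + 37577.32 = 371024.42.
Divide by N: 371024.42 / 11564 = 32.0844... → 32.08.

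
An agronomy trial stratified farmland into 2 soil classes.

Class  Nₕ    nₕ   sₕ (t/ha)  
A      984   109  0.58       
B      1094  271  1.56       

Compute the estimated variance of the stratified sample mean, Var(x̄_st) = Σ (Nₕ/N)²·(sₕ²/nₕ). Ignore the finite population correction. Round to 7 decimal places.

0.0031810

N = 2078; Wₕ = Nₕ/N.
class A: (984/2078)²·0.58²/109 = 0.0006920359
class B: (1094/2078)²·1.56²/271 = 0.0024889918
Sum = 0.0031810276 → 0.0031810.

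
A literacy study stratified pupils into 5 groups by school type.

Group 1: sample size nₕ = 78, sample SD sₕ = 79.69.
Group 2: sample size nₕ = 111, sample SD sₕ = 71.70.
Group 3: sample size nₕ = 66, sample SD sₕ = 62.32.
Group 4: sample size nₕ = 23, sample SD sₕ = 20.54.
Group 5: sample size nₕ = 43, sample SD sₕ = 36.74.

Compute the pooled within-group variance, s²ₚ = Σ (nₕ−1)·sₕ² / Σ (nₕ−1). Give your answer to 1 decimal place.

1: (78−1)·79.69² = 77·6350.4961 = 488988.1997
2: (111−1)·71.70² = 110·5140.89 = 565497.9
3: (66−1)·62.32² = 65·3883.7824 = 252445.856
4: (23−1)·20.54² = 22·421.8916 = 9281.6152
5: (43−1)·36.74² = 42·1349.8276 = 56692.7592
Numerator = 1372906.3301; denominator = Σ(nₕ−1) = 316.
s²ₚ = 1372906.3301/316 = 4344.640... → 4344.6.

4344.6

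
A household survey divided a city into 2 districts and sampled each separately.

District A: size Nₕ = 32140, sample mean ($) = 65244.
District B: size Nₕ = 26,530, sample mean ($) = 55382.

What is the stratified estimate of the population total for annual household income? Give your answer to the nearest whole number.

3566226620

Population total = Σ Nₕ·x̄ₕ (each stratum's size times its mean).
32140·65244 + 26530·55382 = 2096942160 + 1469284460 = 3566226620.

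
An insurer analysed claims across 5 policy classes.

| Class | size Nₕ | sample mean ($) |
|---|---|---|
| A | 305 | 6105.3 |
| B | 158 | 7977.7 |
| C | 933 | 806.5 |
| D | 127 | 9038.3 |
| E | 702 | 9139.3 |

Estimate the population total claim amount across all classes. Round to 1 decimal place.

11438710.3

Estimate total by summing Nₕ·x̄ₕ over strata.
305·6105.3 + 158·7977.7 + 933·806.5 + 127·9038.3 + 702·9139.3 = 1862116.5 + 1260476.6 + 752464.5 + 1147864.1 + 6415788.6 = 11438710.3.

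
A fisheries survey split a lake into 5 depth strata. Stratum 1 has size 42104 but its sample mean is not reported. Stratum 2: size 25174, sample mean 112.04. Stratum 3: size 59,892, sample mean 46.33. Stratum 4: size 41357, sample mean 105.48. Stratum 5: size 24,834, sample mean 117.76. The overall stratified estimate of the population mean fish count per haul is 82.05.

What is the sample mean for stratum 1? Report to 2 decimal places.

N = 42104 + 25174 + 59892 + 41357 + 24834 = 193361.
Overall total = μ·N = 82.05·193361 = 15865270.05.
Subtract the known strata: 25174·112.04 + 59892·46.33 + 41357·105.48 + 24834·117.76 = 12882079.52.
Remaining total for stratum 1: 15865270.05 − 12882079.52 = 2983190.53.
Divide by its size: 2983190.53 / 42104 = 70.8529... → 70.85.

70.85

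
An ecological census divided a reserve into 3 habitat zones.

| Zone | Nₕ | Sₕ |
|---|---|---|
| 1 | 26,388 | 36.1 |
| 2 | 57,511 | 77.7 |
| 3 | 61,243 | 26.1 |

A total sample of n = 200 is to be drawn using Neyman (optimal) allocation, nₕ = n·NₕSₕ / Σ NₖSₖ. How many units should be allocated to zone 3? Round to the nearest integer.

46

Σ NₕSₕ = 26388·36.1 + 57511·77.7 + 61243·26.1 = 7019653.8.
Share for 3: 1598442.3/7019653.8 = 0.22771.
n_3 = 200 × 0.22771 = 45.542... → 46.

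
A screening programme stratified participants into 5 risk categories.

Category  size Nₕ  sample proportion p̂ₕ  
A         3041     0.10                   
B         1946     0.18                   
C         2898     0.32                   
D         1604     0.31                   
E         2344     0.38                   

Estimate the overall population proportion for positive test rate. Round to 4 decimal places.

0.2510

N = 3041 + 1946 + 2898 + 1604 + 2344 = 11833.
Overall proportion = Σ (Nₕ/N)·p̂ₕ.
Σ Nₕp̂ₕ = 304.1 + 350.28 + 927.36 + 497.24 + 890.72 = 2969.7.
2969.7 / 11833 = 0.250968... → 0.2510.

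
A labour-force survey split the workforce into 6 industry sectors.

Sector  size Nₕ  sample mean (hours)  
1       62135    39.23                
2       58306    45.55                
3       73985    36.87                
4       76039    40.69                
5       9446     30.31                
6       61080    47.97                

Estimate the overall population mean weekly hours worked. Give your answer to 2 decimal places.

N = 340991; weights Wₕ = Nₕ/N = (0.1822, 0.1710, 0.2170, 0.2230, 0.0277, 0.1791).
x̄_st = Σ Wₕ·x̄ₕ = 0.1822·39.23 + 0.1710·45.55 + 0.2170·36.87 + 0.2230·40.69 + 0.0277·30.31 + 0.1791·47.97 ≈ 41.4426...
→ 41.44.

41.44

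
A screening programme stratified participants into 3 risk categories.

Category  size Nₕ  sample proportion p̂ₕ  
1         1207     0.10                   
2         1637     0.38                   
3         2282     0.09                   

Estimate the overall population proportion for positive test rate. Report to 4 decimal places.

N = 1207 + 1637 + 2282 = 5126.
Overall proportion = Σ (Nₕ/N)·p̂ₕ.
Σ Nₕp̂ₕ = 120.7 + 622.06 + 205.38 = 948.14.
948.14 / 5126 = 0.184967... → 0.1850.

0.1850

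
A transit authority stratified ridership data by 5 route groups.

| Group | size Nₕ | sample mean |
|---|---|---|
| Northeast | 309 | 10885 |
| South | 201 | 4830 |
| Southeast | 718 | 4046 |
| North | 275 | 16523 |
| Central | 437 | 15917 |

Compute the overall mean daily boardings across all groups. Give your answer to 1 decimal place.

N = 309 + 201 + 718 + 275 + 437 = 1940.
Overall mean = Σ (Nₕ/N)·x̄ₕ — weight by population share, not a simple average.
Σ Nₕx̄ₕ = 309·10885 + 201·4830 + 718·4046 + 275·16523 + 437·15917 = 3363465 + 970830 + 2905028 + 4543825 + 6955729 = 18738877.
Divide by N: 18738877 / 1940 = 9659.215... → 9659.2.

9659.2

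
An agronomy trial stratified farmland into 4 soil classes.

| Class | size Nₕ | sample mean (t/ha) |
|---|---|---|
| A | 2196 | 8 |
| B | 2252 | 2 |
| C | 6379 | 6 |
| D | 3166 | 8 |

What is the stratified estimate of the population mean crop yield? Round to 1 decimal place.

N = 13993; weights Wₕ = Nₕ/N = (0.1569, 0.1609, 0.4559, 0.2263).
x̄_st = Σ Wₕ·x̄ₕ = 0.1569·8 + 0.1609·2 + 0.4559·6 + 0.2263·8 ≈ 6.123...
→ 6.1.

6.1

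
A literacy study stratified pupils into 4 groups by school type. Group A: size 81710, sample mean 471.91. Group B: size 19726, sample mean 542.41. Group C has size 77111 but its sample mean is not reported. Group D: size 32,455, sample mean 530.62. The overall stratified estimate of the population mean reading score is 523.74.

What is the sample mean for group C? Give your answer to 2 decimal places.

Σ Nₕx̄ₕ = N·μ, so 77111·x̄_C = 211002·523.74 − (81710·471.91 + 19726·542.41 + 32455·530.62).
= 110510187.48 − 66480617.86 = 44029569.62.
x̄_C = 44029569.62 / 77111 = 570.9895... → 570.99.

570.99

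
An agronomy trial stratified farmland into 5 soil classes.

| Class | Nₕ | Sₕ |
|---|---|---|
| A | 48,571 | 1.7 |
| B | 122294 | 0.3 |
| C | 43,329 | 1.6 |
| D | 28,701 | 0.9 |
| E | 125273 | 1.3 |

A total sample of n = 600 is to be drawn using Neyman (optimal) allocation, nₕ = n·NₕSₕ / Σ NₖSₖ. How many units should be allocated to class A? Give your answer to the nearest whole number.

131

A: NₕSₕ = 48571·1.7 = 82570.7
B: NₕSₕ = 122294·0.3 = 36688.2
C: NₕSₕ = 43329·1.6 = 69326.4
D: NₕSₕ = 28701·0.9 = 25830.9
E: NₕSₕ = 125273·1.3 = 162854.9
Σ NₕSₕ = 377271.1.
n_A = 600·82570.7/377271.1 = 131.318... → 131.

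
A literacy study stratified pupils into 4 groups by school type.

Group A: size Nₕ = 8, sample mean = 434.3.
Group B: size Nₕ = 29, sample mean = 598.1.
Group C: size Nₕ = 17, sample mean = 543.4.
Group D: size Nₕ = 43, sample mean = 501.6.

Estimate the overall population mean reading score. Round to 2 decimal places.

N = 8 + 29 + 17 + 43 = 97.
Overall mean = Σ (Nₕ/N)·x̄ₕ — weight by population share, not a simple average.
Σ Nₕx̄ₕ = 8·434.3 + 29·598.1 + 17·543.4 + 43·501.6 = 3474.4 + 17344.9 + 9237.8 + 21568.8 = 51625.9.
Divide by N: 51625.9 / 97 = 532.2258... → 532.23.

532.23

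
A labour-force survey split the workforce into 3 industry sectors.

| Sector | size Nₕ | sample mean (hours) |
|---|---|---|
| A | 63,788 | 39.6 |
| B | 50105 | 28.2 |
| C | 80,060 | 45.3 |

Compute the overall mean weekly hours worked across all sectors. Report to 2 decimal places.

39.01

x̄_st = (Σ Nₕx̄ₕ) / (Σ Nₕ) = (63788·39.6 + 50105·28.2 + 80060·45.3) / 193953
= 7565683.8 / 193953 = 39.0078... → 39.01.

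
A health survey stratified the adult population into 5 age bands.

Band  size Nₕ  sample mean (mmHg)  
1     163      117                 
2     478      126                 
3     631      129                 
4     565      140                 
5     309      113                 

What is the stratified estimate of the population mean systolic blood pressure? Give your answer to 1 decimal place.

x̄_st = (Σ Nₕx̄ₕ) / (Σ Nₕ) = (163·117 + 478·126 + 631·129 + 565·140 + 309·113) / 2146
= 274715 / 2146 = 128.013... → 128.0.

128.0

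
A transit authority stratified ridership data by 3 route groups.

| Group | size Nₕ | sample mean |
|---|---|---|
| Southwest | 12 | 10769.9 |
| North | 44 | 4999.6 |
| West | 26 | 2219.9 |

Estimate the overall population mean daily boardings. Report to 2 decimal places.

4962.67

N = 82; weights Wₕ = Nₕ/N = (0.1463, 0.5366, 0.3171).
x̄_st = Σ Wₕ·x̄ₕ = 0.1463·10769.9 + 0.5366·4999.6 + 0.3171·2219.9 ≈ 4962.6659...
→ 4962.67.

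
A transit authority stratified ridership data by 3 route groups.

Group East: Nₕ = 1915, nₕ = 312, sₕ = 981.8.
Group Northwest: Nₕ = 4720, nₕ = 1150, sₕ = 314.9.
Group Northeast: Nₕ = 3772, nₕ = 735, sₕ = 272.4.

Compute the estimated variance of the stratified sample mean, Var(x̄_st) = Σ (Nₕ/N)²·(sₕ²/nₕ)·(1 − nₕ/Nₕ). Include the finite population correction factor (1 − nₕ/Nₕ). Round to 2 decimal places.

111.66

N = 10407; Wₕ = Nₕ/N.
group East: (1915/10407)²·981.8²/312·(1 − 312/1915) = 87.56744
group Northwest: (4720/10407)²·314.9²/1150·(1 − 1150/4720) = 13.41549
group Northeast: (3772/10407)²·272.4²/735·(1 − 735/3772) = 10.67806
Sum = 111.66099 → 111.66.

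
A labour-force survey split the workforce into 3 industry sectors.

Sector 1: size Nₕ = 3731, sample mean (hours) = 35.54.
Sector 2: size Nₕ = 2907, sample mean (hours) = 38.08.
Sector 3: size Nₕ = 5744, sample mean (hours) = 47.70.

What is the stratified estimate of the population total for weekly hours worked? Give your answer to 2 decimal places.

1: 3731·35.54 = 132599.74
2: 2907·38.08 = 110698.56
3: 5744·47.70 = 273988.8
τ̂ = Σ Nₕx̄ₕ = 517287.10.

517287.10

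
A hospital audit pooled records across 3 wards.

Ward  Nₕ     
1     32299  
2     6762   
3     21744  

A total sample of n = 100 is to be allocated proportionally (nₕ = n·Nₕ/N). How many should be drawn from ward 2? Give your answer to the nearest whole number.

Share of ward 2 = 6762/60805 = 0.11121.
Allocate 100 × 0.11121 = 11.121... → 11.

11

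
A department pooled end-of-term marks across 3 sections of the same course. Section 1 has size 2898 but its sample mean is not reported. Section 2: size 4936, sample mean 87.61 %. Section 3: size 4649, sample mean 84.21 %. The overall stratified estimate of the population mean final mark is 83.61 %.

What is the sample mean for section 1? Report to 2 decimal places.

75.83

Σ Nₕx̄ₕ = N·μ, so 2898·x̄_1 = 12483·83.61 − (4936·87.61 + 4649·84.21).
= 1043703.63 − 823935.25 = 219768.38.
x̄_1 = 219768.38 / 2898 = 75.8345... → 75.83.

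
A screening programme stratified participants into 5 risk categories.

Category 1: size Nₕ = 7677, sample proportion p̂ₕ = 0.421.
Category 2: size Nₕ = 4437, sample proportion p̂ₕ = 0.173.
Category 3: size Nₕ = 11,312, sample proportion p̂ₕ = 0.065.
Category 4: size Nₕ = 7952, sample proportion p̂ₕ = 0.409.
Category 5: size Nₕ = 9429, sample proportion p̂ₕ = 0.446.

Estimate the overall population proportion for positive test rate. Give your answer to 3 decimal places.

N = 7677 + 4437 + 11312 + 7952 + 9429 = 40807.
Overall proportion = Σ (Nₕ/N)·p̂ₕ.
Σ Nₕp̂ₕ = 3232.017 + 767.601 + 735.28 + 3252.368 + 4205.334 = 12192.6.
12192.6 / 40807 = 0.29879... → 0.299.

0.299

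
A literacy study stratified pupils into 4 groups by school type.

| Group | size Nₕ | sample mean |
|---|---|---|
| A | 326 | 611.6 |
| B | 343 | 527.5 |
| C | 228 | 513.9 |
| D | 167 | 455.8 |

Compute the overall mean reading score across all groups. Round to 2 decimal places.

N = 1064; weights Wₕ = Nₕ/N = (0.3064, 0.3224, 0.2143, 0.1570).
x̄_st = Σ Wₕ·x̄ₕ = 0.3064·611.6 + 0.3224·527.5 + 0.2143·513.9 + 0.1570·455.8 ≈ 539.0995...
→ 539.10.

539.10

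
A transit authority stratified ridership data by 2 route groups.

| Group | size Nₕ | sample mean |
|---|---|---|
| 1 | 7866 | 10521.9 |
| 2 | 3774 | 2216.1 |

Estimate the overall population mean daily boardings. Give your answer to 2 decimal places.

N = 7866 + 3774 = 11640.
Weight each subgroup mean by Nₕ/N and sum.
Σ Nₕx̄ₕ = 7866·10521.9 + 3774·2216.1 = 82765265.4 + 8363561.4 = 91128826.8.
Divide by N: 91128826.8 / 11640 = 7828.9370... → 7828.94.

7828.94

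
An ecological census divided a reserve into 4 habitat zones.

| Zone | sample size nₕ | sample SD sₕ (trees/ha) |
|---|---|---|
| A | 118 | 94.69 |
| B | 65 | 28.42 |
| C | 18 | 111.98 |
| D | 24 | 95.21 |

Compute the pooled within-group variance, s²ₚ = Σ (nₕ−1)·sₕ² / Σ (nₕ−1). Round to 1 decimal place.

6888.7

Degrees of freedom: 117 + 64 + 17 + 23 = 221.
Σ(nₕ−1)sₕ² = 117·8966.1961 + 64·807.6964 + 17·12539.5204 + 23·9064.9441 = 1522403.0744.
s²ₚ = 1522403.0744 / 221 = 6888.702... → 6888.7.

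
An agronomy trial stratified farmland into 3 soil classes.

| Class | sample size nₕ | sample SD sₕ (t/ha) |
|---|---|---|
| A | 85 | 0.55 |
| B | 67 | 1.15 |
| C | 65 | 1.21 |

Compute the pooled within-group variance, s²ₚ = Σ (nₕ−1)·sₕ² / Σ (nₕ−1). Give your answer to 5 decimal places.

0.96447

Degrees of freedom: 84 + 66 + 64 = 214.
Σ(nₕ−1)sₕ² = 84·0.3025 + 66·1.3225 + 64·1.4641 = 206.3974.
s²ₚ = 206.3974 / 214 = 0.9644738... → 0.96447.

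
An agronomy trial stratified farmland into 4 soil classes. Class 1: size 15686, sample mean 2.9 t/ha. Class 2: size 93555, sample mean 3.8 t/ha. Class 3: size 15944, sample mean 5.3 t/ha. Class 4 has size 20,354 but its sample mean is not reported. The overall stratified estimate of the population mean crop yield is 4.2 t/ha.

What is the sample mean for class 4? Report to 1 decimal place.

6.2

Σ Nₕx̄ₕ = N·μ, so 20354·x̄_4 = 145539·4.2 − (15686·2.9 + 93555·3.8 + 15944·5.3).
= 611263.8 − 485501.6 = 125762.2.
x̄_4 = 125762.2 / 20354 = 6.179... → 6.2.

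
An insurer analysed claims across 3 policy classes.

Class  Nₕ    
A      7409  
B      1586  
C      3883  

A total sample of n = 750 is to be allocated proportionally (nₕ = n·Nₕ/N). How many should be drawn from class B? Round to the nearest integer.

Share of class B = 1586/12878 = 0.12316.
Allocate 750 × 0.12316 = 92.367... → 92.

92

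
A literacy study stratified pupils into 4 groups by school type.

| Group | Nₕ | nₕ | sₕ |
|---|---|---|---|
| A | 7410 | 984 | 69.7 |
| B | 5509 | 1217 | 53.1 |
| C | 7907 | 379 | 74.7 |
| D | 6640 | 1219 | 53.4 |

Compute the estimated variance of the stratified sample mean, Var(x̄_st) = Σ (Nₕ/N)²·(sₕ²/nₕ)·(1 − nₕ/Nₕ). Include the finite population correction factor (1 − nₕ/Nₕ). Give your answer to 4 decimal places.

1.6576

N = 27466; Wₕ = Nₕ/N.
group A: (7410/27466)²·69.7²/984·(1 − 984/7410) = 0.3116295
group B: (5509/27466)²·53.1²/1217·(1 − 1217/5509) = 0.0726173
group C: (7907/27466)²·74.7²/379·(1 − 379/7907) = 1.1617228
group D: (6640/27466)²·53.4²/1219·(1 − 1219/6640) = 0.1116183
Sum = 1.6575879 → 1.6576.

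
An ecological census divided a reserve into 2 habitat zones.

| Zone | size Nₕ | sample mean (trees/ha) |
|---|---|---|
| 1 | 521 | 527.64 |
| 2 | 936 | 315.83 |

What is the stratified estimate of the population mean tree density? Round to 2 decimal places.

N = 521 + 936 = 1457.
Weight each subgroup mean by Nₕ/N and sum.
Σ Nₕx̄ₕ = 521·527.64 + 936·315.83 = 274900.44 + 295616.88 = 570517.32.
Divide by N: 570517.32 / 1457 = 391.5699... → 391.57.

391.57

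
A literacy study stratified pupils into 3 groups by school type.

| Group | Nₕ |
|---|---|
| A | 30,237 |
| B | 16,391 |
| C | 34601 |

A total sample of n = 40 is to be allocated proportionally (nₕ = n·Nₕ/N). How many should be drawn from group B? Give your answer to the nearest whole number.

N = 30237 + 16391 + 34601 = 81229.
n_B = 40·16391/81229 = 8.072... → 8.

8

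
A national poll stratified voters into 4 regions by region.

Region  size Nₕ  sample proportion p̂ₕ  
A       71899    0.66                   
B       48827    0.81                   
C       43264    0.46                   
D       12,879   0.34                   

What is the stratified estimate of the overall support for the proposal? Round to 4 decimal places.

0.6292

N = 71899 + 48827 + 43264 + 12879 = 176869.
Overall proportion = Σ (Nₕ/N)·p̂ₕ.
Σ Nₕp̂ₕ = 47453.34 + 39549.87 + 19901.44 + 4378.86 = 111283.51.
111283.51 / 176869 = 0.629186... → 0.6292.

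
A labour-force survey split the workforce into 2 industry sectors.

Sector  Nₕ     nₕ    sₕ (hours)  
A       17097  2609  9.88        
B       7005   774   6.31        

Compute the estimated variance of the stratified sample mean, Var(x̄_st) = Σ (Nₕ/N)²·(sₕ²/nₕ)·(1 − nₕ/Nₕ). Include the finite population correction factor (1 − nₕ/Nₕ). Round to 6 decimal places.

0.019819

N = 24102; Wₕ = Nₕ/N.
sector A: (17097/24102)²·9.88²/2609·(1 − 2609/17097) = 0.015953721
sector B: (7005/24102)²·6.31²/774·(1 − 774/7005) = 0.003865249
Sum = 0.019818970 → 0.019819.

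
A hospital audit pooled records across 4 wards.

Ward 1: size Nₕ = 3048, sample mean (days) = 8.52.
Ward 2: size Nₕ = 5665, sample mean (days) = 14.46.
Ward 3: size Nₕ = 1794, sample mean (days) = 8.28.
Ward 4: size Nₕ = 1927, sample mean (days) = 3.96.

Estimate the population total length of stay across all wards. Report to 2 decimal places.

130370.10

Estimate total by summing Nₕ·x̄ₕ over strata.
3048·8.52 + 5665·14.46 + 1794·8.28 + 1927·3.96 = 25968.96 + 81915.9 + 14854.32 + 7630.92 = 130370.10.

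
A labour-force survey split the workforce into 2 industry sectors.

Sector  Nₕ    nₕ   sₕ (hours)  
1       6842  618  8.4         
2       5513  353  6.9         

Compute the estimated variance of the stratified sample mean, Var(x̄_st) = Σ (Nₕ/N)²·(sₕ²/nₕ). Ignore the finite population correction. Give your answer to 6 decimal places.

N = 12355; Wₕ = Nₕ/N.
sector 1: (6842/12355)²·8.4²/618 = 0.035014726
sector 2: (5513/12355)²·6.9²/353 = 0.026854308
Sum = 0.061869034 → 0.061869.

0.061869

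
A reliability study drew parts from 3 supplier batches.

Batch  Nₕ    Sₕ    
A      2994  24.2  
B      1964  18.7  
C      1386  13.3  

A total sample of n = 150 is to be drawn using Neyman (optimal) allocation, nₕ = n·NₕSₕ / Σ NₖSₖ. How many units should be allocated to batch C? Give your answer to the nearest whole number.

A: NₕSₕ = 2994·24.2 = 72454.8
B: NₕSₕ = 1964·18.7 = 36726.8
C: NₕSₕ = 1386·13.3 = 18433.8
Σ NₕSₕ = 127615.4.
n_C = 150·18433.8/127615.4 = 21.667... → 22.

22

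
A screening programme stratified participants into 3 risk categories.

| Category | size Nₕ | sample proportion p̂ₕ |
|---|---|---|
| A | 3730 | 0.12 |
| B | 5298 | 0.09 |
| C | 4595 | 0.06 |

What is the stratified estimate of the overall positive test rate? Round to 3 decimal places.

N = 3730 + 5298 + 4595 = 13623.
Overall proportion = Σ (Nₕ/N)·p̂ₕ.
Σ Nₕp̂ₕ = 447.6 + 476.82 + 275.7 = 1200.12.
1200.12 / 13623 = 0.08810... → 0.088.

0.088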